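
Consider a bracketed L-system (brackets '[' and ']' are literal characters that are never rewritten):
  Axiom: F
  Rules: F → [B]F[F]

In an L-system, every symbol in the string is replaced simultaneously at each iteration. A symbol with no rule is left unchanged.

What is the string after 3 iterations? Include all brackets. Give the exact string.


Step 0: F
Step 1: [B]F[F]
Step 2: [B][B]F[F][[B]F[F]]
Step 3: [B][B][B]F[F][[B]F[F]][[B][B]F[F][[B]F[F]]]

Answer: [B][B][B]F[F][[B]F[F]][[B][B]F[F][[B]F[F]]]


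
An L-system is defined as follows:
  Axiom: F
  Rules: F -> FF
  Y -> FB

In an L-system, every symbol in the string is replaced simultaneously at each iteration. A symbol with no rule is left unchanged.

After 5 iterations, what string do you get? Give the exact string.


Answer: FFFFFFFFFFFFFFFFFFFFFFFFFFFFFFFF

Derivation:
Step 0: F
Step 1: FF
Step 2: FFFF
Step 3: FFFFFFFF
Step 4: FFFFFFFFFFFFFFFF
Step 5: FFFFFFFFFFFFFFFFFFFFFFFFFFFFFFFF


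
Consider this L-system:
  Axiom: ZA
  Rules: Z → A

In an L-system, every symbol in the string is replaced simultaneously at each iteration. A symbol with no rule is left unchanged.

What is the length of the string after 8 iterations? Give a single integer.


Step 0: length = 2
Step 1: length = 2
Step 2: length = 2
Step 3: length = 2
Step 4: length = 2
Step 5: length = 2
Step 6: length = 2
Step 7: length = 2
Step 8: length = 2

Answer: 2


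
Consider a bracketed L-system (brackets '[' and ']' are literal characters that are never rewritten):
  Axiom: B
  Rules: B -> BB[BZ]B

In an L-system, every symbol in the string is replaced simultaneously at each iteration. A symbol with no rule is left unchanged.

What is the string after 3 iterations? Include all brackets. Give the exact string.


Step 0: B
Step 1: BB[BZ]B
Step 2: BB[BZ]BBB[BZ]B[BB[BZ]BZ]BB[BZ]B
Step 3: BB[BZ]BBB[BZ]B[BB[BZ]BZ]BB[BZ]BBB[BZ]BBB[BZ]B[BB[BZ]BZ]BB[BZ]B[BB[BZ]BBB[BZ]B[BB[BZ]BZ]BB[BZ]BZ]BB[BZ]BBB[BZ]B[BB[BZ]BZ]BB[BZ]B

Answer: BB[BZ]BBB[BZ]B[BB[BZ]BZ]BB[BZ]BBB[BZ]BBB[BZ]B[BB[BZ]BZ]BB[BZ]B[BB[BZ]BBB[BZ]B[BB[BZ]BZ]BB[BZ]BZ]BB[BZ]BBB[BZ]B[BB[BZ]BZ]BB[BZ]B


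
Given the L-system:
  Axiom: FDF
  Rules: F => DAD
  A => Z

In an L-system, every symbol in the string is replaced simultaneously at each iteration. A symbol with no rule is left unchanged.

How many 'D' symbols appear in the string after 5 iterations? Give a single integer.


Step 0: FDF  (1 'D')
Step 1: DADDDAD  (5 'D')
Step 2: DZDDDZD  (5 'D')
Step 3: DZDDDZD  (5 'D')
Step 4: DZDDDZD  (5 'D')
Step 5: DZDDDZD  (5 'D')

Answer: 5


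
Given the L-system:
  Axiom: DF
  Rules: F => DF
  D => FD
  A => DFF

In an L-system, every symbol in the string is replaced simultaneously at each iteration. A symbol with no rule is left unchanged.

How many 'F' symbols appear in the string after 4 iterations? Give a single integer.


Answer: 16

Derivation:
Step 0: DF  (1 'F')
Step 1: FDDF  (2 'F')
Step 2: DFFDFDDF  (4 'F')
Step 3: FDDFDFFDDFFDFDDF  (8 'F')
Step 4: DFFDFDDFFDDFDFFDFDDFDFFDDFFDFDDF  (16 'F')


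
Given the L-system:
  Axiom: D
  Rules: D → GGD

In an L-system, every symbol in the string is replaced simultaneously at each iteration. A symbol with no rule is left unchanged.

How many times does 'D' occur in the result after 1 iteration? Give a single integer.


Answer: 1

Derivation:
Step 0: D  (1 'D')
Step 1: GGD  (1 'D')


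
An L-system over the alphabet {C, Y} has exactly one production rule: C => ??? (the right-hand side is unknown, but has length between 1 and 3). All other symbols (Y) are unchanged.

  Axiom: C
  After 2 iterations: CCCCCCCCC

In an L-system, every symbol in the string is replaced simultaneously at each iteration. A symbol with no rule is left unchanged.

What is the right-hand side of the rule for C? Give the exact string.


Answer: CCC

Derivation:
Trying C => CCC:
  Step 0: C
  Step 1: CCC
  Step 2: CCCCCCCCC
Matches the given result.


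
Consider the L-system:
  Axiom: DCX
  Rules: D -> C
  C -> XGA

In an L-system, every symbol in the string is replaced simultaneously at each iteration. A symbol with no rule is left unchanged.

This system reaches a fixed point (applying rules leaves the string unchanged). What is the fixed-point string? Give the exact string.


Answer: XGAXGAX

Derivation:
Step 0: DCX
Step 1: CXGAX
Step 2: XGAXGAX
Step 3: XGAXGAX  (unchanged — fixed point at step 2)


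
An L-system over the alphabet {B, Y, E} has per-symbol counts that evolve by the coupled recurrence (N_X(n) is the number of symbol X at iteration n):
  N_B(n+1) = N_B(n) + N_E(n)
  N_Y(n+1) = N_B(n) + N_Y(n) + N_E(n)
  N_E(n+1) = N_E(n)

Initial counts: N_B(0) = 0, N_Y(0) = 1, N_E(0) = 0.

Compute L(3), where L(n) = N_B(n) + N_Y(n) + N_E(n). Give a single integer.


Answer: 1

Derivation:
Step 0: N_B=0, N_Y=1, N_E=0, L=1
Step 1: N_B=0, N_Y=1, N_E=0, L=1
Step 2: N_B=0, N_Y=1, N_E=0, L=1
Step 3: N_B=0, N_Y=1, N_E=0, L=1


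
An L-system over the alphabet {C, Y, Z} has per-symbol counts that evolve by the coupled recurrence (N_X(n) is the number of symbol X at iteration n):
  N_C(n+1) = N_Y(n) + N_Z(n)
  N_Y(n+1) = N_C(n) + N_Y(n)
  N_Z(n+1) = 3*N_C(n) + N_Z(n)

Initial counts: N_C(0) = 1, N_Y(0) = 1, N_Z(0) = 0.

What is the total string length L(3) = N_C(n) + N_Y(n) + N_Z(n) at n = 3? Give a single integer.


Answer: 38

Derivation:
Step 0: N_C=1, N_Y=1, N_Z=0, L=2
Step 1: N_C=1, N_Y=2, N_Z=3, L=6
Step 2: N_C=5, N_Y=3, N_Z=6, L=14
Step 3: N_C=9, N_Y=8, N_Z=21, L=38


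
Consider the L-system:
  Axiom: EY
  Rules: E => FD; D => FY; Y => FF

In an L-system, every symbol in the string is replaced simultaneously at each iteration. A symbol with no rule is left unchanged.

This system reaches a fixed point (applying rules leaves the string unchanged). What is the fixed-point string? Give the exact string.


Answer: FFFFFF

Derivation:
Step 0: EY
Step 1: FDFF
Step 2: FFYFF
Step 3: FFFFFF
Step 4: FFFFFF  (unchanged — fixed point at step 3)


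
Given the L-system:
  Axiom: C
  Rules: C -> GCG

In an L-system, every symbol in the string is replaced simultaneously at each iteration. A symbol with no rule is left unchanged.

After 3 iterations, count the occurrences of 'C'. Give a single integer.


Answer: 1

Derivation:
Step 0: C  (1 'C')
Step 1: GCG  (1 'C')
Step 2: GGCGG  (1 'C')
Step 3: GGGCGGG  (1 'C')


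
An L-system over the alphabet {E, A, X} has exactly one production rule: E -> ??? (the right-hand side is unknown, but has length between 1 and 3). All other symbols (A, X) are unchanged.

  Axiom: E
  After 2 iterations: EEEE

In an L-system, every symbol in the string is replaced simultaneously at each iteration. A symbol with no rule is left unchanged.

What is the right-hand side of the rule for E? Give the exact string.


Trying E -> EE:
  Step 0: E
  Step 1: EE
  Step 2: EEEE
Matches the given result.

Answer: EE


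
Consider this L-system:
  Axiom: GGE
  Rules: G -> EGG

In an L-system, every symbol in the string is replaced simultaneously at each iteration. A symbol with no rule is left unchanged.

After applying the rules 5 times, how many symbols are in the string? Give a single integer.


Answer: 127

Derivation:
Step 0: length = 3
Step 1: length = 7
Step 2: length = 15
Step 3: length = 31
Step 4: length = 63
Step 5: length = 127


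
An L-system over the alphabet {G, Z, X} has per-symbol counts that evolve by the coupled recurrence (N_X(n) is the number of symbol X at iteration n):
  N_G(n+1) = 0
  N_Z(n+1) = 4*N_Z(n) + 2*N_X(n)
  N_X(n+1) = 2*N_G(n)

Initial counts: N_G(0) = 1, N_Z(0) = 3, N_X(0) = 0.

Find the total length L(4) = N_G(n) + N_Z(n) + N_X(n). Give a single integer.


Step 0: N_G=1, N_Z=3, N_X=0, L=4
Step 1: N_G=0, N_Z=12, N_X=2, L=14
Step 2: N_G=0, N_Z=52, N_X=0, L=52
Step 3: N_G=0, N_Z=208, N_X=0, L=208
Step 4: N_G=0, N_Z=832, N_X=0, L=832

Answer: 832


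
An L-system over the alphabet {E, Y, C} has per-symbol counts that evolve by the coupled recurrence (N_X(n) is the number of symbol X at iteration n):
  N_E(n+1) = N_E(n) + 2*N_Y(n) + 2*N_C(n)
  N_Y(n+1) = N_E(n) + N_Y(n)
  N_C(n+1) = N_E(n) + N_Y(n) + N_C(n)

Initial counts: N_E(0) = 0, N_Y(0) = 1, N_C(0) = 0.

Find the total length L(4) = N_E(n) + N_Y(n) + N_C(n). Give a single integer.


Answer: 135

Derivation:
Step 0: N_E=0, N_Y=1, N_C=0, L=1
Step 1: N_E=2, N_Y=1, N_C=1, L=4
Step 2: N_E=6, N_Y=3, N_C=4, L=13
Step 3: N_E=20, N_Y=9, N_C=13, L=42
Step 4: N_E=64, N_Y=29, N_C=42, L=135


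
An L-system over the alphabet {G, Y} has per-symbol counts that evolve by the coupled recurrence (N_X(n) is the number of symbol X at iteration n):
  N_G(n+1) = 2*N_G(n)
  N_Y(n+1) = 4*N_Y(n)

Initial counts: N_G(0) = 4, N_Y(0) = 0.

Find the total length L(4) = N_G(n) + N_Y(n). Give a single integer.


Step 0: N_G=4, N_Y=0, L=4
Step 1: N_G=8, N_Y=0, L=8
Step 2: N_G=16, N_Y=0, L=16
Step 3: N_G=32, N_Y=0, L=32
Step 4: N_G=64, N_Y=0, L=64

Answer: 64


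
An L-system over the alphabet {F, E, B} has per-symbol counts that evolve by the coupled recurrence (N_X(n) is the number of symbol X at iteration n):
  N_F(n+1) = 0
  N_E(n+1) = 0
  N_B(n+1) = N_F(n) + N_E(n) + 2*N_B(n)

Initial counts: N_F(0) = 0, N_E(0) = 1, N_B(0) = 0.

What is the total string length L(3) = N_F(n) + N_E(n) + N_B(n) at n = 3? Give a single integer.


Step 0: N_F=0, N_E=1, N_B=0, L=1
Step 1: N_F=0, N_E=0, N_B=1, L=1
Step 2: N_F=0, N_E=0, N_B=2, L=2
Step 3: N_F=0, N_E=0, N_B=4, L=4

Answer: 4


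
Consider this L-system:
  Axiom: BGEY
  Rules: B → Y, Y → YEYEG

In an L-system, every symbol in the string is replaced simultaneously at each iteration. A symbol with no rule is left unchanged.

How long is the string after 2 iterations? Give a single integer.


Step 0: length = 4
Step 1: length = 8
Step 2: length = 20

Answer: 20


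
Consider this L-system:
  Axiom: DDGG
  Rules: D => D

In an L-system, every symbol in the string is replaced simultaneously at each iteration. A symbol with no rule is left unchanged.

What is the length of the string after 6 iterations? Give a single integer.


Step 0: length = 4
Step 1: length = 4
Step 2: length = 4
Step 3: length = 4
Step 4: length = 4
Step 5: length = 4
Step 6: length = 4

Answer: 4


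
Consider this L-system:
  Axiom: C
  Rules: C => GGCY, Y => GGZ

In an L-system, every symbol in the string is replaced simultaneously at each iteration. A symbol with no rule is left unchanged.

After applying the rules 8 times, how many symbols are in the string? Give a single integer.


Step 0: length = 1
Step 1: length = 4
Step 2: length = 9
Step 3: length = 14
Step 4: length = 19
Step 5: length = 24
Step 6: length = 29
Step 7: length = 34
Step 8: length = 39

Answer: 39


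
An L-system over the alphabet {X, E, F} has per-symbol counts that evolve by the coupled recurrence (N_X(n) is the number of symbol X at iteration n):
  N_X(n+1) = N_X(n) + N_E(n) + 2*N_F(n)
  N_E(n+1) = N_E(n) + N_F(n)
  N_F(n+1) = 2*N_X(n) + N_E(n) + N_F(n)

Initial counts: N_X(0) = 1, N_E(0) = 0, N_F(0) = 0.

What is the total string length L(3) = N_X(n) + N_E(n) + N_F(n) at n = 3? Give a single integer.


Answer: 37

Derivation:
Step 0: N_X=1, N_E=0, N_F=0, L=1
Step 1: N_X=1, N_E=0, N_F=2, L=3
Step 2: N_X=5, N_E=2, N_F=4, L=11
Step 3: N_X=15, N_E=6, N_F=16, L=37


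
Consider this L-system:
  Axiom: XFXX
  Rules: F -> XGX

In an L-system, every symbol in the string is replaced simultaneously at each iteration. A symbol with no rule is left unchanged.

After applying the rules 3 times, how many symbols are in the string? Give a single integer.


Answer: 6

Derivation:
Step 0: length = 4
Step 1: length = 6
Step 2: length = 6
Step 3: length = 6


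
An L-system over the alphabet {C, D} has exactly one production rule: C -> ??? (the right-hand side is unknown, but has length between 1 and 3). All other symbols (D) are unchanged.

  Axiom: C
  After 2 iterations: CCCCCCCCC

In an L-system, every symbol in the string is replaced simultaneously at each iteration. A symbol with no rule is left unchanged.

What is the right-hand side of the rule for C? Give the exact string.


Trying C -> CCC:
  Step 0: C
  Step 1: CCC
  Step 2: CCCCCCCCC
Matches the given result.

Answer: CCC


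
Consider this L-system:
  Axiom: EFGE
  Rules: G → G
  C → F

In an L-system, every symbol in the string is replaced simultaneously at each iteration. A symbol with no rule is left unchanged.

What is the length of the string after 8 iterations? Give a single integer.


Answer: 4

Derivation:
Step 0: length = 4
Step 1: length = 4
Step 2: length = 4
Step 3: length = 4
Step 4: length = 4
Step 5: length = 4
Step 6: length = 4
Step 7: length = 4
Step 8: length = 4


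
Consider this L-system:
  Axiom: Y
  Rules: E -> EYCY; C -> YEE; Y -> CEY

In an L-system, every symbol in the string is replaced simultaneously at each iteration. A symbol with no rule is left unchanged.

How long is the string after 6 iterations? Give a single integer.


Step 0: length = 1
Step 1: length = 3
Step 2: length = 10
Step 3: length = 34
Step 4: length = 114
Step 5: length = 384
Step 6: length = 1292

Answer: 1292


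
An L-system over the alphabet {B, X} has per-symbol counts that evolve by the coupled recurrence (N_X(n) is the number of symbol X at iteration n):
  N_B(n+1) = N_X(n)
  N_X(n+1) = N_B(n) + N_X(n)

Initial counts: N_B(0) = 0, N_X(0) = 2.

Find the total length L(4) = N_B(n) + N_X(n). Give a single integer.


Step 0: N_B=0, N_X=2, L=2
Step 1: N_B=2, N_X=2, L=4
Step 2: N_B=2, N_X=4, L=6
Step 3: N_B=4, N_X=6, L=10
Step 4: N_B=6, N_X=10, L=16

Answer: 16


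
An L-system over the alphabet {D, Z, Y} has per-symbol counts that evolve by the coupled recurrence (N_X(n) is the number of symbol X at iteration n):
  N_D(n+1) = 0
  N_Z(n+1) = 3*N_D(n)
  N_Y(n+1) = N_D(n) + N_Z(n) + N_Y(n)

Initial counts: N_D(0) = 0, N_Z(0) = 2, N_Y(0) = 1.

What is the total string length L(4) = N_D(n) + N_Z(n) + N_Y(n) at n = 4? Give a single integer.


Answer: 3

Derivation:
Step 0: N_D=0, N_Z=2, N_Y=1, L=3
Step 1: N_D=0, N_Z=0, N_Y=3, L=3
Step 2: N_D=0, N_Z=0, N_Y=3, L=3
Step 3: N_D=0, N_Z=0, N_Y=3, L=3
Step 4: N_D=0, N_Z=0, N_Y=3, L=3


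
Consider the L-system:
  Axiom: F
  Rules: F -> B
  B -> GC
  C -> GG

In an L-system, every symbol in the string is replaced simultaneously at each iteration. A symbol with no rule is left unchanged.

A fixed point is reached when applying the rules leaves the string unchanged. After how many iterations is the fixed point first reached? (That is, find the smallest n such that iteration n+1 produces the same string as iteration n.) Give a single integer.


Answer: 3

Derivation:
Step 0: F
Step 1: B
Step 2: GC
Step 3: GGG
Step 4: GGG  (unchanged — fixed point at step 3)


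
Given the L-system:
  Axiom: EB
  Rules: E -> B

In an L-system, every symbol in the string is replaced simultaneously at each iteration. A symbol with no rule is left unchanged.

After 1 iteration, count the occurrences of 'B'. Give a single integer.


Answer: 2

Derivation:
Step 0: EB  (1 'B')
Step 1: BB  (2 'B')


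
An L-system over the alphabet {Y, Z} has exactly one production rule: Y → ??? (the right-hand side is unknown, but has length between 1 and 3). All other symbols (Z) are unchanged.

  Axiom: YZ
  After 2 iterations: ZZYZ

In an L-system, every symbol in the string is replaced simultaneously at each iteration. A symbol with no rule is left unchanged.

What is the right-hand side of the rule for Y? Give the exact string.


Trying Y → ZY:
  Step 0: YZ
  Step 1: ZYZ
  Step 2: ZZYZ
Matches the given result.

Answer: ZY


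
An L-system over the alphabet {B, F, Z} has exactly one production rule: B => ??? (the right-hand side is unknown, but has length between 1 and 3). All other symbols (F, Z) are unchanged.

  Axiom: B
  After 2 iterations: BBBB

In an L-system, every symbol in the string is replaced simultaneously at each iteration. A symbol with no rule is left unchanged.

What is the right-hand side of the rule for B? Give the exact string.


Answer: BB

Derivation:
Trying B => BB:
  Step 0: B
  Step 1: BB
  Step 2: BBBB
Matches the given result.


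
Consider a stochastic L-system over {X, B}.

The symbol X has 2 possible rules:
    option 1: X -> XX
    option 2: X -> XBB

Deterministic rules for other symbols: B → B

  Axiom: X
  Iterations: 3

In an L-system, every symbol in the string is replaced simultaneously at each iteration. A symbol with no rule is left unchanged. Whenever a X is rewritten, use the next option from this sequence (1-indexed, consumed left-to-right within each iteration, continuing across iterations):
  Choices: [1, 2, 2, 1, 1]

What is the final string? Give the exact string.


Answer: XXBBXXBB

Derivation:
Step 0: X
Step 1: XX  (used choices [1])
Step 2: XBBXBB  (used choices [2, 2])
Step 3: XXBBXXBB  (used choices [1, 1])


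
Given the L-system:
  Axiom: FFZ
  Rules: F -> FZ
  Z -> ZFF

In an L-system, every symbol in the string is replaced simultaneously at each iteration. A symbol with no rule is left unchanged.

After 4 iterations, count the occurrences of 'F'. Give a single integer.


Answer: 58

Derivation:
Step 0: FFZ  (2 'F')
Step 1: FZFZZFF  (4 'F')
Step 2: FZZFFFZZFFZFFFZFZ  (10 'F')
Step 3: FZZFFZFFFZFZFZZFFZFFFZFZZFFFZFZFZZFFFZZFF  (24 'F')
Step 4: FZZFFZFFFZFZZFFFZFZFZZFFFZZFFFZZFFZFFFZFZZFFFZFZFZZFFFZZFFZFFFZFZFZZFFFZZFFFZZFFZFFFZFZFZZFFZFFFZFZ  (58 'F')


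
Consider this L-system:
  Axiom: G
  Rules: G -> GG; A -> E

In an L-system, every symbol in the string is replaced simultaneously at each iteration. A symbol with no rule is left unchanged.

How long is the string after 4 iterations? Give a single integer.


Step 0: length = 1
Step 1: length = 2
Step 2: length = 4
Step 3: length = 8
Step 4: length = 16

Answer: 16


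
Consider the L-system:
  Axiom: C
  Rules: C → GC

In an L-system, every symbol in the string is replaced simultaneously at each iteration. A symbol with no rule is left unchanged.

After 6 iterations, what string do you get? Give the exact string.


Step 0: C
Step 1: GC
Step 2: GGC
Step 3: GGGC
Step 4: GGGGC
Step 5: GGGGGC
Step 6: GGGGGGC

Answer: GGGGGGC


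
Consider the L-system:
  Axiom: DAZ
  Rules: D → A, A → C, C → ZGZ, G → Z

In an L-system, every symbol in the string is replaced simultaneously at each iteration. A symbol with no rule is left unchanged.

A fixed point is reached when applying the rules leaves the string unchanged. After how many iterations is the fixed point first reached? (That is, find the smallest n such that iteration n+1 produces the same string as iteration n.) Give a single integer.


Step 0: DAZ
Step 1: ACZ
Step 2: CZGZZ
Step 3: ZGZZZZZ
Step 4: ZZZZZZZ
Step 5: ZZZZZZZ  (unchanged — fixed point at step 4)

Answer: 4


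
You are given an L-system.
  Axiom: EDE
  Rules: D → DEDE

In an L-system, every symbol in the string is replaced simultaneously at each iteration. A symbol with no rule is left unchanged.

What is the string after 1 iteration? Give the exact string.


Answer: EDEDEE

Derivation:
Step 0: EDE
Step 1: EDEDEE


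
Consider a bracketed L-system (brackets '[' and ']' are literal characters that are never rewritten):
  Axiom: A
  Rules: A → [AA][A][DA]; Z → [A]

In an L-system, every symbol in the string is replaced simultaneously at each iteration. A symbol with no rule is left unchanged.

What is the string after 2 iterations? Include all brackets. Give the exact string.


Answer: [[AA][A][DA][AA][A][DA]][[AA][A][DA]][D[AA][A][DA]]

Derivation:
Step 0: A
Step 1: [AA][A][DA]
Step 2: [[AA][A][DA][AA][A][DA]][[AA][A][DA]][D[AA][A][DA]]


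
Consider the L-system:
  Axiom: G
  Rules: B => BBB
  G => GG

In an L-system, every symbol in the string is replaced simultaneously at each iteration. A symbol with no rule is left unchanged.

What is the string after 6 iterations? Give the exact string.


Step 0: G
Step 1: GG
Step 2: GGGG
Step 3: GGGGGGGG
Step 4: GGGGGGGGGGGGGGGG
Step 5: GGGGGGGGGGGGGGGGGGGGGGGGGGGGGGGG
Step 6: GGGGGGGGGGGGGGGGGGGGGGGGGGGGGGGGGGGGGGGGGGGGGGGGGGGGGGGGGGGGGGGG

Answer: GGGGGGGGGGGGGGGGGGGGGGGGGGGGGGGGGGGGGGGGGGGGGGGGGGGGGGGGGGGGGGGG


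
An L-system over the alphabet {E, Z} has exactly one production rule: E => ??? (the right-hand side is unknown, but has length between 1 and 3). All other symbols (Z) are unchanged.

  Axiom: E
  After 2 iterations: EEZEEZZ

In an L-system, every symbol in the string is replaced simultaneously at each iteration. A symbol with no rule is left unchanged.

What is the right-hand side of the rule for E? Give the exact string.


Answer: EEZ

Derivation:
Trying E => EEZ:
  Step 0: E
  Step 1: EEZ
  Step 2: EEZEEZZ
Matches the given result.


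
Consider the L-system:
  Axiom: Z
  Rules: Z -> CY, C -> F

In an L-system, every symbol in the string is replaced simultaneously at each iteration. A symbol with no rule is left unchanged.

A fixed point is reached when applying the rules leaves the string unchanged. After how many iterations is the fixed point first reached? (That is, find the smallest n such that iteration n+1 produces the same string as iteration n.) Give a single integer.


Answer: 2

Derivation:
Step 0: Z
Step 1: CY
Step 2: FY
Step 3: FY  (unchanged — fixed point at step 2)


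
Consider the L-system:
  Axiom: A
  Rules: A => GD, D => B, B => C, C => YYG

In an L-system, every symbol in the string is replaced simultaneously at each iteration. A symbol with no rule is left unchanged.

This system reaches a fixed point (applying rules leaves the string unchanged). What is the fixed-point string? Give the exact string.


Answer: GYYG

Derivation:
Step 0: A
Step 1: GD
Step 2: GB
Step 3: GC
Step 4: GYYG
Step 5: GYYG  (unchanged — fixed point at step 4)


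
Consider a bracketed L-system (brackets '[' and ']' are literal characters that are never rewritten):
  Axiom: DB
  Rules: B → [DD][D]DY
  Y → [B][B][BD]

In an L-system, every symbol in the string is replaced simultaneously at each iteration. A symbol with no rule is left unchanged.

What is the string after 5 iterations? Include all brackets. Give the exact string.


Step 0: DB
Step 1: D[DD][D]DY
Step 2: D[DD][D]D[B][B][BD]
Step 3: D[DD][D]D[[DD][D]DY][[DD][D]DY][[DD][D]DYD]
Step 4: D[DD][D]D[[DD][D]D[B][B][BD]][[DD][D]D[B][B][BD]][[DD][D]D[B][B][BD]D]
Step 5: D[DD][D]D[[DD][D]D[[DD][D]DY][[DD][D]DY][[DD][D]DYD]][[DD][D]D[[DD][D]DY][[DD][D]DY][[DD][D]DYD]][[DD][D]D[[DD][D]DY][[DD][D]DY][[DD][D]DYD]D]

Answer: D[DD][D]D[[DD][D]D[[DD][D]DY][[DD][D]DY][[DD][D]DYD]][[DD][D]D[[DD][D]DY][[DD][D]DY][[DD][D]DYD]][[DD][D]D[[DD][D]DY][[DD][D]DY][[DD][D]DYD]D]


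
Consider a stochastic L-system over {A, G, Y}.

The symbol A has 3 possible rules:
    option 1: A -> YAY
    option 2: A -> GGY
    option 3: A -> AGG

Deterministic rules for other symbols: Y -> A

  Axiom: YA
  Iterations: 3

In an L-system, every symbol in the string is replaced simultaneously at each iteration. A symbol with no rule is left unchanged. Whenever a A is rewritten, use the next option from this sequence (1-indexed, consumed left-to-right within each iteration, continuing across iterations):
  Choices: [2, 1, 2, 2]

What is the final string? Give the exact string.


Step 0: YA
Step 1: AGGY  (used choices [2])
Step 2: YAYGGA  (used choices [1])
Step 3: AGGYAGGGGY  (used choices [2, 2])

Answer: AGGYAGGGGY


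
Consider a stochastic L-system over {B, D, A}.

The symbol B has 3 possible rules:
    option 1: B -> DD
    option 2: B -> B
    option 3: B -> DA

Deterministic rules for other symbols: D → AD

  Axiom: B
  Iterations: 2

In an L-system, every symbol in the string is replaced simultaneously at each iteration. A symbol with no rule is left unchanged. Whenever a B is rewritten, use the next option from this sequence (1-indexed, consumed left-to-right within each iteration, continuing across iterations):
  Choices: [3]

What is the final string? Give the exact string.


Step 0: B
Step 1: DA  (used choices [3])
Step 2: ADA  (used choices [])

Answer: ADA


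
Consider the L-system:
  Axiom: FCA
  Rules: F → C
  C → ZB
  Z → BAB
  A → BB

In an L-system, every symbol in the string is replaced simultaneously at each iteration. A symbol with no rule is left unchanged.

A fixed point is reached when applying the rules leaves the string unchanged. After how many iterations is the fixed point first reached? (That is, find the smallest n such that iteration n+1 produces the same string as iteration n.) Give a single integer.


Step 0: FCA
Step 1: CZBBB
Step 2: ZBBABBBB
Step 3: BABBBBBBBBB
Step 4: BBBBBBBBBBBB
Step 5: BBBBBBBBBBBB  (unchanged — fixed point at step 4)

Answer: 4


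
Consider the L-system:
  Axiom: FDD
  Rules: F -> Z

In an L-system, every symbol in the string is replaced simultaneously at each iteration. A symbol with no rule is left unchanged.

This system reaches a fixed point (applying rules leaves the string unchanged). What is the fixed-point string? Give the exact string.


Step 0: FDD
Step 1: ZDD
Step 2: ZDD  (unchanged — fixed point at step 1)

Answer: ZDD


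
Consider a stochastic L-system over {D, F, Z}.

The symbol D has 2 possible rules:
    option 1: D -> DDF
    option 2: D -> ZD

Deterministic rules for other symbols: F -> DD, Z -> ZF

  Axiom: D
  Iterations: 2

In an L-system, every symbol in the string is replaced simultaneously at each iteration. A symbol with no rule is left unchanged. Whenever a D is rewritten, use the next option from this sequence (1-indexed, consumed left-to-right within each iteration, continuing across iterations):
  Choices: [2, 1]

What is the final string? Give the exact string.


Answer: ZFDDF

Derivation:
Step 0: D
Step 1: ZD  (used choices [2])
Step 2: ZFDDF  (used choices [1])


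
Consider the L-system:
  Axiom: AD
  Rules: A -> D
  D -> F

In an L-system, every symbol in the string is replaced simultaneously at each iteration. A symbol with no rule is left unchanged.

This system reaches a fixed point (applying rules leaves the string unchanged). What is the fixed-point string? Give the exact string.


Step 0: AD
Step 1: DF
Step 2: FF
Step 3: FF  (unchanged — fixed point at step 2)

Answer: FF


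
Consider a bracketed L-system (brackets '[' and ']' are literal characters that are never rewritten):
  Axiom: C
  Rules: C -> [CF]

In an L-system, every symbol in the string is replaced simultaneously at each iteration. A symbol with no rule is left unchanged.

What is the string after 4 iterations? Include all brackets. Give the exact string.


Answer: [[[[CF]F]F]F]

Derivation:
Step 0: C
Step 1: [CF]
Step 2: [[CF]F]
Step 3: [[[CF]F]F]
Step 4: [[[[CF]F]F]F]


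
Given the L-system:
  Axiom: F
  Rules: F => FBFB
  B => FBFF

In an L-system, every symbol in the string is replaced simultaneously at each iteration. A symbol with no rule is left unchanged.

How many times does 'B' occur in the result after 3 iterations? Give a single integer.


Step 0: F  (0 'B')
Step 1: FBFB  (2 'B')
Step 2: FBFBFBFFFBFBFBFF  (6 'B')
Step 3: FBFBFBFFFBFBFBFFFBFBFBFFFBFBFBFBFBFBFBFFFBFBFBFFFBFBFBFFFBFBFBFB  (26 'B')

Answer: 26


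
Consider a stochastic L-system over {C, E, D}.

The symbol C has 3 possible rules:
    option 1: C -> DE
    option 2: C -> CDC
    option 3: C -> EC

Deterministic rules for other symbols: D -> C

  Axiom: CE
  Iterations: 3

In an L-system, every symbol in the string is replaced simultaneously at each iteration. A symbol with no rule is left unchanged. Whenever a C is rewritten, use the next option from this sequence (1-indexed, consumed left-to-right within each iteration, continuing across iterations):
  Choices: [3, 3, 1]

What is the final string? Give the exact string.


Answer: EEDEE

Derivation:
Step 0: CE
Step 1: ECE  (used choices [3])
Step 2: EECE  (used choices [3])
Step 3: EEDEE  (used choices [1])


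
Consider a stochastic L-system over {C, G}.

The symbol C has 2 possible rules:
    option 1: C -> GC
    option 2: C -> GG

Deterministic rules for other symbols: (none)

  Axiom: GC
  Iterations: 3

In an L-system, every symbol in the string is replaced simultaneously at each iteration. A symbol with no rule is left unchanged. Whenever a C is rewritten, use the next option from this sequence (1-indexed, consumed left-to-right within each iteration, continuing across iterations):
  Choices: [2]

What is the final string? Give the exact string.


Step 0: GC
Step 1: GGG  (used choices [2])
Step 2: GGG  (used choices [])
Step 3: GGG  (used choices [])

Answer: GGG


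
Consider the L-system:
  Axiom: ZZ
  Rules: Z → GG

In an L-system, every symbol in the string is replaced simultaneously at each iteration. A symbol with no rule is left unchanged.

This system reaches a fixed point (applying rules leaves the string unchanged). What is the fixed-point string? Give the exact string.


Step 0: ZZ
Step 1: GGGG
Step 2: GGGG  (unchanged — fixed point at step 1)

Answer: GGGG


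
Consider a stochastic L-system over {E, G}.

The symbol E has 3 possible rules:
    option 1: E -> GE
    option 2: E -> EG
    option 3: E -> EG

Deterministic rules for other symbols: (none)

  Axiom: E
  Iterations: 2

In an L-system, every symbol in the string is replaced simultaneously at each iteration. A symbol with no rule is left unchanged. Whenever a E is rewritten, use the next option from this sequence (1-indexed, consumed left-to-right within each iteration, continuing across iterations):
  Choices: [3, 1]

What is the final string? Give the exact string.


Step 0: E
Step 1: EG  (used choices [3])
Step 2: GEG  (used choices [1])

Answer: GEG


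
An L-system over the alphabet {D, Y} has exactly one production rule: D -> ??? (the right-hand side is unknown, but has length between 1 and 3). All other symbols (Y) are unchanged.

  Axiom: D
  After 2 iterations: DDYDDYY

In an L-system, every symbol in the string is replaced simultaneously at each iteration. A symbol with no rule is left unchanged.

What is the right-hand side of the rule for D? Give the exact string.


Trying D -> DDY:
  Step 0: D
  Step 1: DDY
  Step 2: DDYDDYY
Matches the given result.

Answer: DDY


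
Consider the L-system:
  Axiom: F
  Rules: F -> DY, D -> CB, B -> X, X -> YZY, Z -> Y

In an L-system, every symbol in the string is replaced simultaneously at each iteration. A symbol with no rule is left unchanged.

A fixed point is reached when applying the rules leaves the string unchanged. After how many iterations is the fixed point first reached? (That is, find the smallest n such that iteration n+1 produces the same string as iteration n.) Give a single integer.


Step 0: F
Step 1: DY
Step 2: CBY
Step 3: CXY
Step 4: CYZYY
Step 5: CYYYY
Step 6: CYYYY  (unchanged — fixed point at step 5)

Answer: 5


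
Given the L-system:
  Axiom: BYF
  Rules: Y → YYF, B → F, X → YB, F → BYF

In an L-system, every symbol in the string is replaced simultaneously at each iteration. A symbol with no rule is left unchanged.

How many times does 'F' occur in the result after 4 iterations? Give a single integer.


Step 0: BYF  (1 'F')
Step 1: FYYFBYF  (3 'F')
Step 2: BYFYYFYYFBYFFYYFBYF  (7 'F')
Step 3: FYYFBYFYYFYYFBYFYYFYYFBYFFYYFBYFBYFYYFYYFBYFFYYFBYF  (19 'F')
Step 4: BYFYYFYYFBYFFYYFBYFYYFYYFBYFYYFYYFBYFFYYFBYFYYFYYFBYFYYFYYFBYFFYYFBYFBYFYYFYYFBYFFYYFBYFFYYFBYFYYFYYFBYFYYFYYFBYFFYYFBYFBYFYYFYYFBYFFYYFBYF  (51 'F')

Answer: 51


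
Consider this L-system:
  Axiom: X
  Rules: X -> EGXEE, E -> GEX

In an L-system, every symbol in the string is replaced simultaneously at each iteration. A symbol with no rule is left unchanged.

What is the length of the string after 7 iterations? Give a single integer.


Step 0: length = 1
Step 1: length = 5
Step 2: length = 15
Step 3: length = 43
Step 4: length = 119
Step 5: length = 327
Step 6: length = 895
Step 7: length = 2447

Answer: 2447


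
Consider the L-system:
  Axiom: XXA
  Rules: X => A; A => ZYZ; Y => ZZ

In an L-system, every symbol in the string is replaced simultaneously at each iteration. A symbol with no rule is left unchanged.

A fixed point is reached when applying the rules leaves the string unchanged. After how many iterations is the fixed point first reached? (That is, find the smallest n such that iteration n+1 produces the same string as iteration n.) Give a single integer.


Answer: 3

Derivation:
Step 0: XXA
Step 1: AAZYZ
Step 2: ZYZZYZZZZZ
Step 3: ZZZZZZZZZZZZ
Step 4: ZZZZZZZZZZZZ  (unchanged — fixed point at step 3)


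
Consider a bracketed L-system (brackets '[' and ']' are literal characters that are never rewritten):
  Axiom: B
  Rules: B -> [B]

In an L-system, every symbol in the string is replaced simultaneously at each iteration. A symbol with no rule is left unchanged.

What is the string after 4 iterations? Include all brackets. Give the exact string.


Answer: [[[[B]]]]

Derivation:
Step 0: B
Step 1: [B]
Step 2: [[B]]
Step 3: [[[B]]]
Step 4: [[[[B]]]]


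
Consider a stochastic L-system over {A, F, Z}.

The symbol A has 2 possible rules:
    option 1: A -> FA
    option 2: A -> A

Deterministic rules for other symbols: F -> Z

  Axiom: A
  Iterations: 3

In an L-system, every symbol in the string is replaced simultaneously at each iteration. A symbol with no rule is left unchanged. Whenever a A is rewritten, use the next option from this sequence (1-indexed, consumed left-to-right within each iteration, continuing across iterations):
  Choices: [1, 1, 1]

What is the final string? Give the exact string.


Answer: ZZFA

Derivation:
Step 0: A
Step 1: FA  (used choices [1])
Step 2: ZFA  (used choices [1])
Step 3: ZZFA  (used choices [1])


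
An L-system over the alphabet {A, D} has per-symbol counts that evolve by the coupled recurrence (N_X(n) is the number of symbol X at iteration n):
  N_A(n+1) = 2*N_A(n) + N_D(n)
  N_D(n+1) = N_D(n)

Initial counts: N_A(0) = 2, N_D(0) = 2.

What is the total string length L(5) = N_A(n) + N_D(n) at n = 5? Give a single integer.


Answer: 128

Derivation:
Step 0: N_A=2, N_D=2, L=4
Step 1: N_A=6, N_D=2, L=8
Step 2: N_A=14, N_D=2, L=16
Step 3: N_A=30, N_D=2, L=32
Step 4: N_A=62, N_D=2, L=64
Step 5: N_A=126, N_D=2, L=128


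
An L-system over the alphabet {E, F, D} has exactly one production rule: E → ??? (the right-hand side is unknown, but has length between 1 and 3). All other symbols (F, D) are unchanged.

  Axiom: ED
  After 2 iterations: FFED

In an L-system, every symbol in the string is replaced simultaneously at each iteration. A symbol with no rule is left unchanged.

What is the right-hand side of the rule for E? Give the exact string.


Trying E → FE:
  Step 0: ED
  Step 1: FED
  Step 2: FFED
Matches the given result.

Answer: FE


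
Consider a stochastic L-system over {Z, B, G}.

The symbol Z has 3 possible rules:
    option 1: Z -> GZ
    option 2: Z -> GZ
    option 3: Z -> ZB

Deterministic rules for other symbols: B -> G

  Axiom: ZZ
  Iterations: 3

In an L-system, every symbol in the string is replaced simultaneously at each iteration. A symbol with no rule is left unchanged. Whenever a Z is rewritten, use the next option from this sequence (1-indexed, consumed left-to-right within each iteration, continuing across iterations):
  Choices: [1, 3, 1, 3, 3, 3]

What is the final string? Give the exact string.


Step 0: ZZ
Step 1: GZZB  (used choices [1, 3])
Step 2: GGZZBG  (used choices [1, 3])
Step 3: GGZBZBGG  (used choices [3, 3])

Answer: GGZBZBGG


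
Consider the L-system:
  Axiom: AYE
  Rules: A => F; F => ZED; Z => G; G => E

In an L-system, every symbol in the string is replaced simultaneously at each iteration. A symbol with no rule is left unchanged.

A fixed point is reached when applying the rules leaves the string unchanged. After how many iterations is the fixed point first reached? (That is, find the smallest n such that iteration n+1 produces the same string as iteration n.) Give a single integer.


Step 0: AYE
Step 1: FYE
Step 2: ZEDYE
Step 3: GEDYE
Step 4: EEDYE
Step 5: EEDYE  (unchanged — fixed point at step 4)

Answer: 4


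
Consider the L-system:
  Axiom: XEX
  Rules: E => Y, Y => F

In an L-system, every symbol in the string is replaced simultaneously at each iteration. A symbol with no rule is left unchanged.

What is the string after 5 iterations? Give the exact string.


Answer: XFX

Derivation:
Step 0: XEX
Step 1: XYX
Step 2: XFX
Step 3: XFX
Step 4: XFX
Step 5: XFX


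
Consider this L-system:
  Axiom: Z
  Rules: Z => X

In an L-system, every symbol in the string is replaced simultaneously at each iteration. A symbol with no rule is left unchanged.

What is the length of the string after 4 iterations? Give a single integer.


Answer: 1

Derivation:
Step 0: length = 1
Step 1: length = 1
Step 2: length = 1
Step 3: length = 1
Step 4: length = 1


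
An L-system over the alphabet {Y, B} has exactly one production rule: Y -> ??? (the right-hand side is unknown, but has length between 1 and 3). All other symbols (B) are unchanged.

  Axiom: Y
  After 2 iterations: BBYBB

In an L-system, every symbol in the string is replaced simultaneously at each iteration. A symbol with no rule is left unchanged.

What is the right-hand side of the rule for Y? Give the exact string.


Trying Y -> BYB:
  Step 0: Y
  Step 1: BYB
  Step 2: BBYBB
Matches the given result.

Answer: BYB


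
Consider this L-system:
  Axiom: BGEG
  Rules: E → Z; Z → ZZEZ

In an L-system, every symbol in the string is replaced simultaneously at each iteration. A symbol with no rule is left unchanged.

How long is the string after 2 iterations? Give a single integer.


Answer: 7

Derivation:
Step 0: length = 4
Step 1: length = 4
Step 2: length = 7


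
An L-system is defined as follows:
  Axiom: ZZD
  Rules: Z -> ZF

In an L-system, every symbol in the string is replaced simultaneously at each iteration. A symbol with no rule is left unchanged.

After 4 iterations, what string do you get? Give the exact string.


Answer: ZFFFFZFFFFD

Derivation:
Step 0: ZZD
Step 1: ZFZFD
Step 2: ZFFZFFD
Step 3: ZFFFZFFFD
Step 4: ZFFFFZFFFFD


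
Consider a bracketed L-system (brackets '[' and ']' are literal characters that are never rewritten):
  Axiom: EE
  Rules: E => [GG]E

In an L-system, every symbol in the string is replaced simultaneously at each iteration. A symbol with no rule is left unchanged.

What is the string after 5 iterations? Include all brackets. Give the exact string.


Step 0: EE
Step 1: [GG]E[GG]E
Step 2: [GG][GG]E[GG][GG]E
Step 3: [GG][GG][GG]E[GG][GG][GG]E
Step 4: [GG][GG][GG][GG]E[GG][GG][GG][GG]E
Step 5: [GG][GG][GG][GG][GG]E[GG][GG][GG][GG][GG]E

Answer: [GG][GG][GG][GG][GG]E[GG][GG][GG][GG][GG]E


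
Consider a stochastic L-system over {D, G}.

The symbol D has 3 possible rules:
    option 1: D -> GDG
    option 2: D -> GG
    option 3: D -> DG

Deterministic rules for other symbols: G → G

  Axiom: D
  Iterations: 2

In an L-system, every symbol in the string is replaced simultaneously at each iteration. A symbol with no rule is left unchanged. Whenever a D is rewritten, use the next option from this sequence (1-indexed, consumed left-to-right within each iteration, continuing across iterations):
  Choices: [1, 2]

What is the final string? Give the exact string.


Step 0: D
Step 1: GDG  (used choices [1])
Step 2: GGGG  (used choices [2])

Answer: GGGG


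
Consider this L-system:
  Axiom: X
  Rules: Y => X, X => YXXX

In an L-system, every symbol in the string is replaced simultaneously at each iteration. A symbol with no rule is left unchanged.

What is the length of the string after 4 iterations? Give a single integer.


Answer: 142

Derivation:
Step 0: length = 1
Step 1: length = 4
Step 2: length = 13
Step 3: length = 43
Step 4: length = 142


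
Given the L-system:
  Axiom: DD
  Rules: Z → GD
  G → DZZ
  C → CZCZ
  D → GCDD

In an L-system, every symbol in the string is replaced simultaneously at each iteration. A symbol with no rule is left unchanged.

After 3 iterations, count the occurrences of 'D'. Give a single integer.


Step 0: DD  (2 'D')
Step 1: GCDDGCDD  (4 'D')
Step 2: DZZCZCZGCDDGCDDDZZCZCZGCDDGCDD  (10 'D')
Step 3: GCDDGDGDCZCZGDCZCZGDDZZCZCZGCDDGCDDDZZCZCZGCDDGCDDGCDDGDGDCZCZGDCZCZGDDZZCZCZGCDDGCDDDZZCZCZGCDDGCDD  (32 'D')

Answer: 32
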